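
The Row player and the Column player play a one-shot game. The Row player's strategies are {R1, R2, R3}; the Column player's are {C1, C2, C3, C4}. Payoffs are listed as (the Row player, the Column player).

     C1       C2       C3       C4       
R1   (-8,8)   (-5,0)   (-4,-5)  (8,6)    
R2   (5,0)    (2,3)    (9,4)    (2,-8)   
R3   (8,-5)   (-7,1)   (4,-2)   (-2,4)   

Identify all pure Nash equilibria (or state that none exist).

(R2, C3)

Check mutual best responses: a cell is a NE iff neither player can gain by unilaterally deviating.
The Row player's best responses — vs C1: R3 (payoff 8); vs C2: R2 (payoff 2); vs C3: R2 (payoff 9); vs C4: R1 (payoff 8).
The Column player's best responses — vs R1: C1 (payoff 8); vs R2: C3 (payoff 4); vs R3: C4 (payoff 4).
The only mutual best response is (R2, C3); neither player gains by switching there.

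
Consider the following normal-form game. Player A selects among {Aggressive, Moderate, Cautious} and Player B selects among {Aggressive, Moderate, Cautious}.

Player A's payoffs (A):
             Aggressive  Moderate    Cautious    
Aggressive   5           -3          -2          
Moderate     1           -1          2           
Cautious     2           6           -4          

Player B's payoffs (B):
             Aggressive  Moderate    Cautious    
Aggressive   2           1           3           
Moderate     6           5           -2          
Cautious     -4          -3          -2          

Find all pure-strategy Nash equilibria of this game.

A profile is a Nash equilibrium when each player is best-responding to the other.
Player A's best responses — vs Aggressive: Aggressive (payoff 5); vs Moderate: Cautious (payoff 6); vs Cautious: Moderate (payoff 2).
Player B's best responses — vs Aggressive: Cautious (payoff 3); vs Moderate: Aggressive (payoff 6); vs Cautious: Cautious (payoff -2).
No cell has both players best-responding. For instance, Player A's best reply to Cautious is Moderate, but against Moderate Player B prefers Aggressive over Cautious.

None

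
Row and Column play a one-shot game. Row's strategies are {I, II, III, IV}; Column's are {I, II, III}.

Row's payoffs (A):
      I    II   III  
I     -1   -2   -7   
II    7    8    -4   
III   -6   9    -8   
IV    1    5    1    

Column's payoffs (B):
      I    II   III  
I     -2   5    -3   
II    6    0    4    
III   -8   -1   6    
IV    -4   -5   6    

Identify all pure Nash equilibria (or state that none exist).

A profile is a Nash equilibrium when each player is best-responding to the other.
Row's best responses — vs I: II (payoff 7); vs II: III (payoff 9); vs III: IV (payoff 1).
Column's best responses — vs I: II (payoff 5); vs II: I (payoff 6); vs III: III (payoff 6); vs IV: III (payoff 6).
Mutual best responses occur at (II, I) and (IV, III); at each, neither player gains by switching.

(II, I) and (IV, III)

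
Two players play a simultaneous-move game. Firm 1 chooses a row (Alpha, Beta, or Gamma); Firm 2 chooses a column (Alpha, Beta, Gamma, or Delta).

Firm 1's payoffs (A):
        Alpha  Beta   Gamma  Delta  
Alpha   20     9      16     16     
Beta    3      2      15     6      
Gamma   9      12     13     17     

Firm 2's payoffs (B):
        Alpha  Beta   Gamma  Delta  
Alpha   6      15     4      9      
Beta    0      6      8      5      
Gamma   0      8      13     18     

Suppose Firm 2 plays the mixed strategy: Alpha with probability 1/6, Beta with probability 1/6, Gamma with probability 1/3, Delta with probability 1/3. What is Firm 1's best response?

Alpha

Firm 1's best reply maximizes expected payoff against the mix.
Alpha: (1/6)·20 + (1/6)·9 + (1/3)·16 + (1/3)·16 = 31/2
Beta: (1/6)·3 + (1/6)·2 + (1/3)·15 + (1/3)·6 = 47/6
Gamma: (1/6)·9 + (1/6)·12 + (1/3)·13 + (1/3)·17 = 27/2
Highest expected payoff is 31/2, from Alpha.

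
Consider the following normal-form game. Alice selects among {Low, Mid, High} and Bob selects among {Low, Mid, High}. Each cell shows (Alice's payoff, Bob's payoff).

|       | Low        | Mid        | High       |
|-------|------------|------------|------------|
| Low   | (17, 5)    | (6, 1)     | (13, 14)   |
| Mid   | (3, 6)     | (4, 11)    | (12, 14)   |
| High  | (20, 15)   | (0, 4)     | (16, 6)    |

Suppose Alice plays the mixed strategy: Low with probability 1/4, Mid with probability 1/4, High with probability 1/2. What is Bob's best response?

Bob's best reply maximizes expected payoff against the mix.
Low: (1/4)·5 + (1/4)·6 + (1/2)·15 = 41/4
Mid: (1/4)·1 + (1/4)·11 + (1/2)·4 = 5
High: (1/4)·14 + (1/4)·14 + (1/2)·6 = 10
Highest expected payoff is 41/4, from Low.

Low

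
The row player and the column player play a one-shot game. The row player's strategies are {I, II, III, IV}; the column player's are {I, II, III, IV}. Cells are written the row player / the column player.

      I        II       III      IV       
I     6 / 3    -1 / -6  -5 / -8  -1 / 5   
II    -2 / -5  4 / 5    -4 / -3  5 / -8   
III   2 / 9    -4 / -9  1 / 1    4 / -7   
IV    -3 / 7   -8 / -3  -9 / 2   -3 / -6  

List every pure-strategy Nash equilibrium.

(II, II)

Find each player's best response to every opponent strategy; NE are the intersections.
The row player's best responses — vs I: I (payoff 6); vs II: II (payoff 4); vs III: III (payoff 1); vs IV: II (payoff 5).
The column player's best responses — vs I: IV (payoff 5); vs II: II (payoff 5); vs III: I (payoff 9); vs IV: I (payoff 7).
The only mutual best response is (II, II); neither player gains by switching there.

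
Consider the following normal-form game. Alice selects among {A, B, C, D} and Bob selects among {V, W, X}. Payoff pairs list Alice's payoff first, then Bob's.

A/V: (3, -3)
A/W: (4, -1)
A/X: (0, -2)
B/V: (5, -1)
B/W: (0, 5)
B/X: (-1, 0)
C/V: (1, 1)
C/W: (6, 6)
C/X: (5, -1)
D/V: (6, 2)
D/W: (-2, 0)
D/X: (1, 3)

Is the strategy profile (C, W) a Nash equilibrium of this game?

Holding Bob at W: Alice gets 6 from C, versus 4 from A, 0 from B, -2 from D. No profitable deviation for Alice.
Holding Alice at C: Bob gets 6 from W, versus 1 from V, -1 from X. No profitable deviation for Bob either.

Yes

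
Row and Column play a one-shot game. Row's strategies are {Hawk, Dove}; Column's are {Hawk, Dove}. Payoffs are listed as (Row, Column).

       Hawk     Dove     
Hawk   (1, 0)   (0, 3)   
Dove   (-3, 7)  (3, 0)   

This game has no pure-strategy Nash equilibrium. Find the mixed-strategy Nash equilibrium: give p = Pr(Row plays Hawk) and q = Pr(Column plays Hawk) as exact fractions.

In a mixed NE each player is indifferent between their pure strategies, so the opponent's mix sets the indifference.
Column indifferent between Hawk and Dove: p·0 + (1−p)·7 = p·3 + (1−p)·0 ⟹ 7 + (-7)p = 0 + 3p ⟹ p = 7/10.
Row indifferent between Hawk and Dove: q·1 + (1−q)·0 = q·(-3) + (1−q)·3 ⟹ 0 + 1q = 3 + (-6)q ⟹ q = 3/7.

p = 7/10, q = 3/7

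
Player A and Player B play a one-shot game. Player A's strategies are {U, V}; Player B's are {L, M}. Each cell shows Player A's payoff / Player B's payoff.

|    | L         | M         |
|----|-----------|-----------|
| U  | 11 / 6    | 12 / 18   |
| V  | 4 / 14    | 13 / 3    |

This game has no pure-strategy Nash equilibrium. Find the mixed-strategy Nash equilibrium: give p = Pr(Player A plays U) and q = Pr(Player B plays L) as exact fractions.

p = 11/23, q = 1/8

Each player's mixing probability is pinned down by making the *other* player indifferent.
Player B indifferent between L and M: p·6 + (1−p)·14 = p·18 + (1−p)·3 ⟹ 14 + (-8)p = 3 + 15p ⟹ p = 11/23.
Player A indifferent between U and V: q·11 + (1−q)·12 = q·4 + (1−q)·13 ⟹ 12 + (-1)q = 13 + (-9)q ⟹ q = 1/8.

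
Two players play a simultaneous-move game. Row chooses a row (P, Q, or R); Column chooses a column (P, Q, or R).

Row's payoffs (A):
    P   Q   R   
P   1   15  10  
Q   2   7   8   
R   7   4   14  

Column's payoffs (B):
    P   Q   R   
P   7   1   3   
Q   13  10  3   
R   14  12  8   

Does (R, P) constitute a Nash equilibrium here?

Holding Column at P: Row gets 7 from R, versus 1 from P, 2 from Q. No profitable deviation for Row.
Holding Row at R: Column gets 14 from P, versus 12 from Q, 8 from R. No profitable deviation for Column either.

Yes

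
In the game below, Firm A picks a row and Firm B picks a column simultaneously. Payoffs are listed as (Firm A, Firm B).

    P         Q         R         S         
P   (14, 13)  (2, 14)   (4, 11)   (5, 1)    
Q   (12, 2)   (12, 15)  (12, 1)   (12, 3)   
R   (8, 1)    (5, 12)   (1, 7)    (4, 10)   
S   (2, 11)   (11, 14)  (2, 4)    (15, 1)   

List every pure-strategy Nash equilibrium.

Check mutual best responses: a cell is a NE iff neither player can gain by unilaterally deviating.
Firm A's best responses — vs P: P (payoff 14); vs Q: Q (payoff 12); vs R: Q (payoff 12); vs S: S (payoff 15).
Firm B's best responses — vs P: Q (payoff 14); vs Q: Q (payoff 15); vs R: Q (payoff 12); vs S: Q (payoff 14).
The only mutual best response is (Q, Q); neither player gains by switching there.

(Q, Q)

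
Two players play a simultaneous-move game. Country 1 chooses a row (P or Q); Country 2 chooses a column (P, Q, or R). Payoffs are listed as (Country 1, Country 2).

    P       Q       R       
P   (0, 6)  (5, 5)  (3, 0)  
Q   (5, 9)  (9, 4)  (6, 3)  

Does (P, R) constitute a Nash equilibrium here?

Holding Country 2 at R: Country 1 gets 3 from P but could get 6 by switching to Q. Country 1 has a profitable deviation.

No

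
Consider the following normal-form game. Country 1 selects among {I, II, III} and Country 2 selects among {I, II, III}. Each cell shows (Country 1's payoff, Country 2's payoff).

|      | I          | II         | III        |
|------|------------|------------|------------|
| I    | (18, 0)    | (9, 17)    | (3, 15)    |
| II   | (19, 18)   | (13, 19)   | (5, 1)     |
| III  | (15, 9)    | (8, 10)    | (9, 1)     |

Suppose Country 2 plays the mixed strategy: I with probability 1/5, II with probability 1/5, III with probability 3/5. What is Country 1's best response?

III

Country 1's best reply maximizes expected payoff against the mix.
I: (1/5)·18 + (1/5)·9 + (3/5)·3 = 36/5
II: (1/5)·19 + (1/5)·13 + (3/5)·5 = 47/5
III: (1/5)·15 + (1/5)·8 + (3/5)·9 = 10
Highest expected payoff is 10, from III.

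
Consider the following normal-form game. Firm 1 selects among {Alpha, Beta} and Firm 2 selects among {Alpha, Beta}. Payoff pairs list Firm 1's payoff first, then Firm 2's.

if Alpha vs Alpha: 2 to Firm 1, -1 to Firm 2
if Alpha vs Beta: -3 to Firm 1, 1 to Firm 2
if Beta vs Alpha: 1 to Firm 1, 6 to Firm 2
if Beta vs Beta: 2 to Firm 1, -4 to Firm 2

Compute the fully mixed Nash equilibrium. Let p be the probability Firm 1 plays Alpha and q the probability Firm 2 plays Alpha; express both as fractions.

In a mixed NE each player is indifferent between their pure strategies, so the opponent's mix sets the indifference.
Firm 2 indifferent between Alpha and Beta: p·(-1) + (1−p)·6 = p·1 + (1−p)·(-4) ⟹ 6 + (-7)p = (-4) + 5p ⟹ p = 5/6.
Firm 1 indifferent between Alpha and Beta: q·2 + (1−q)·(-3) = q·1 + (1−q)·2 ⟹ (-3) + 5q = 2 + (-1)q ⟹ q = 5/6.

p = 5/6, q = 5/6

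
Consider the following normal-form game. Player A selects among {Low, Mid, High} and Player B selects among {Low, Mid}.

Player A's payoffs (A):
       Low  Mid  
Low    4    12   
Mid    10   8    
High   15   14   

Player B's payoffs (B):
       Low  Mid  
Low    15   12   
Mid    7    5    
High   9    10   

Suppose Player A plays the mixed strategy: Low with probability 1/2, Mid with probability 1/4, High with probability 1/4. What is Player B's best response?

Low

Compute Player B's expected payoff from each pure strategy against the given mix.
Low: (1/2)·15 + (1/4)·7 + (1/4)·9 = 23/2
Mid: (1/2)·12 + (1/4)·5 + (1/4)·10 = 39/4
Highest expected payoff is 23/2, from Low.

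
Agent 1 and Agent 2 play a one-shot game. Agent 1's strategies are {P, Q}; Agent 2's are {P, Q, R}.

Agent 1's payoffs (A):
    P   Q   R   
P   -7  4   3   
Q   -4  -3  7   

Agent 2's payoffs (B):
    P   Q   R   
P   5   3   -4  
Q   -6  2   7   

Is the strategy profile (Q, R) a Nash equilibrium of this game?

Holding Agent 2 at R: Agent 1 gets 7 from Q, versus 3 from P. No profitable deviation for Agent 1.
Holding Agent 1 at Q: Agent 2 gets 7 from R, versus -6 from P, 2 from Q. No profitable deviation for Agent 2 either.

Yes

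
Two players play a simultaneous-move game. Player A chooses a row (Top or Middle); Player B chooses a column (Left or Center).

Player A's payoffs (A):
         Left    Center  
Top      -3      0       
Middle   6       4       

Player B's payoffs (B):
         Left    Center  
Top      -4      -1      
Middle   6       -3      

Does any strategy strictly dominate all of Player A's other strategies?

Middle

A strategy is strictly dominant if it gives Player A a strictly higher payoff than every other strategy, against every choice by the opponent.
Middle strictly dominates: vs Left: 6 > -3; vs Center: 4 > 0.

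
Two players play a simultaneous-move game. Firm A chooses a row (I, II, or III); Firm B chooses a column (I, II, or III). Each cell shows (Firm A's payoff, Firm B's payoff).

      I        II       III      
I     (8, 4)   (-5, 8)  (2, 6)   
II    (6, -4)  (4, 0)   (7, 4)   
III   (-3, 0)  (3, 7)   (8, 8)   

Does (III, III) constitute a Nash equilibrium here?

Yes

Holding Firm B at III: Firm A gets 8 from III, versus 2 from I, 7 from II. No profitable deviation for Firm A.
Holding Firm A at III: Firm B gets 8 from III, versus 0 from I, 7 from II. No profitable deviation for Firm B either.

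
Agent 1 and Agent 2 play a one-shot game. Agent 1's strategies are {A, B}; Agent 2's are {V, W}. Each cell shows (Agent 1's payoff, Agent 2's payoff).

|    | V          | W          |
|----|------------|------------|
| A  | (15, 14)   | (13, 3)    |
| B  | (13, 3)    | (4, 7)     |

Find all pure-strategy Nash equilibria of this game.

A profile is a Nash equilibrium when each player is best-responding to the other.
Agent 1's best responses — vs V: A (payoff 15); vs W: A (payoff 13).
Agent 2's best responses — vs A: V (payoff 14); vs B: W (payoff 7).
The only mutual best response is (A, V); neither player gains by switching there.

(A, V)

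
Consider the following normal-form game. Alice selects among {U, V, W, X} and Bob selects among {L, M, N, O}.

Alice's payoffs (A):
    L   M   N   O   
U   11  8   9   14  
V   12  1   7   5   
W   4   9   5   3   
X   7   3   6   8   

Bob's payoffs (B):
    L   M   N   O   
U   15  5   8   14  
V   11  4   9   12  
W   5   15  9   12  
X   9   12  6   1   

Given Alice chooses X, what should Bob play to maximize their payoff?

With Alice fixed at X, Bob's payoffs are: L → 9, M → 12, N → 6, O → 1.
The maximum is 12, achieved by M.

M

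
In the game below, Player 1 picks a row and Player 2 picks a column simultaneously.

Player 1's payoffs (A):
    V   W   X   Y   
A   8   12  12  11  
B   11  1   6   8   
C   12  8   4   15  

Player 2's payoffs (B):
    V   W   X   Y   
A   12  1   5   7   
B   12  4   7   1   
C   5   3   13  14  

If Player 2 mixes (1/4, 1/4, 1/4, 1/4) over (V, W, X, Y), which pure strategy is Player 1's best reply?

Player 1's best reply maximizes expected payoff against the mix.
A: (1/4)·8 + (1/4)·12 + (1/4)·12 + (1/4)·11 = 43/4
B: (1/4)·11 + (1/4)·1 + (1/4)·6 + (1/4)·8 = 13/2
C: (1/4)·12 + (1/4)·8 + (1/4)·4 + (1/4)·15 = 39/4
Highest expected payoff is 43/4, from A.

A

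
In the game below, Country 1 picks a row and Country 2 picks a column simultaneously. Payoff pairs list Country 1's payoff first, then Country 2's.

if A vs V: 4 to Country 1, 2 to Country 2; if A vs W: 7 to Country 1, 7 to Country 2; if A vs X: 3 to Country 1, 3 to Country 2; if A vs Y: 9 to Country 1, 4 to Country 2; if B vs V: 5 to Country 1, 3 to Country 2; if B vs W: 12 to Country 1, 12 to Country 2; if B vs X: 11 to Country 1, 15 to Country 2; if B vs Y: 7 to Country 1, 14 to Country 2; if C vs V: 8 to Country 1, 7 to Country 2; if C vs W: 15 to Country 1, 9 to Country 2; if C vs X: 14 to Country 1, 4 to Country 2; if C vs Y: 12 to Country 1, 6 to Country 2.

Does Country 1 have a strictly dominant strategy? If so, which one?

C

A strategy is strictly dominant if it gives Country 1 a strictly higher payoff than every other strategy, against every choice by the opponent.
C strictly dominates: vs V: 8 > each of {4, 5}; vs W: 15 > each of {7, 12}; vs X: 14 > each of {3, 11}; vs Y: 12 > each of {9, 7}.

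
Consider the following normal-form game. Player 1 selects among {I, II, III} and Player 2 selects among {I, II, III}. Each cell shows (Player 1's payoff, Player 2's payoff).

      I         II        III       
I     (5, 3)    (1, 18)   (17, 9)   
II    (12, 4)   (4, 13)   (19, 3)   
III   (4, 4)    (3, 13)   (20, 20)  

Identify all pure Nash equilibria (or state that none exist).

Find each player's best response to every opponent strategy; NE are the intersections.
Player 1's best responses — vs I: II (payoff 12); vs II: II (payoff 4); vs III: III (payoff 20).
Player 2's best responses — vs I: II (payoff 18); vs II: II (payoff 13); vs III: III (payoff 20).
Mutual best responses occur at (II, II) and (III, III); at each, neither player gains by switching.

(II, II) and (III, III)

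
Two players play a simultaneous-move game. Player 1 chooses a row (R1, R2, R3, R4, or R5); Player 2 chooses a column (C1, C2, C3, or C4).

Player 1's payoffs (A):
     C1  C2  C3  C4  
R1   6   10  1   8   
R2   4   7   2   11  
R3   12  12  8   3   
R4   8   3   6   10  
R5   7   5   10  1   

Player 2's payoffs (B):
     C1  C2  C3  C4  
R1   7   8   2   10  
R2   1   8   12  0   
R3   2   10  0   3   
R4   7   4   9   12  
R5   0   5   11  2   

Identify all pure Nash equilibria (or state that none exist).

(R3, C2) and (R5, C3)

A profile is a Nash equilibrium when each player is best-responding to the other.
Player 1's best responses — vs C1: R3 (payoff 12); vs C2: R3 (payoff 12); vs C3: R5 (payoff 10); vs C4: R2 (payoff 11).
Player 2's best responses — vs R1: C4 (payoff 10); vs R2: C3 (payoff 12); vs R3: C2 (payoff 10); vs R4: C4 (payoff 12); vs R5: C3 (payoff 11).
Mutual best responses occur at (R3, C2) and (R5, C3); at each, neither player gains by switching.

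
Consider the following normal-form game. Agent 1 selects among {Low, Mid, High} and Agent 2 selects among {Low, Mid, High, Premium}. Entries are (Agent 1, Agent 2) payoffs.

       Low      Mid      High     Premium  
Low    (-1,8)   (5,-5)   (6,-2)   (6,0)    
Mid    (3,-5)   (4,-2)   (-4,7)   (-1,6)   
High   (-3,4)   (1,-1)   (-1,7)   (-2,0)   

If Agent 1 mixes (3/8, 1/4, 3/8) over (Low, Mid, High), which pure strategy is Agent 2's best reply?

High

Agent 2's best reply maximizes expected payoff against the mix.
Low: (3/8)·8 + (1/4)·(-5) + (3/8)·4 = 13/4
Mid: (3/8)·(-5) + (1/4)·(-2) + (3/8)·(-1) = -11/4
High: (3/8)·(-2) + (1/4)·7 + (3/8)·7 = 29/8
Premium: (3/8)·0 + (1/4)·6 + (3/8)·0 = 3/2
Highest expected payoff is 29/8, from High.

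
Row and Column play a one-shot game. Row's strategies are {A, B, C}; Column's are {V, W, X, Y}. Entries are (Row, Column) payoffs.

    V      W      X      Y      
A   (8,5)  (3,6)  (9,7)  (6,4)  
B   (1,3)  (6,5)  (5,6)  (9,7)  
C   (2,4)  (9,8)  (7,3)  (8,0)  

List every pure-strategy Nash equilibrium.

(A, X), (B, Y), and (C, W)

A profile is a Nash equilibrium when each player is best-responding to the other.
Row's best responses — vs V: A (payoff 8); vs W: C (payoff 9); vs X: A (payoff 9); vs Y: B (payoff 9).
Column's best responses — vs A: X (payoff 7); vs B: Y (payoff 7); vs C: W (payoff 8).
Mutual best responses occur at (A, X), (B, Y), and (C, W); at each, neither player gains by switching.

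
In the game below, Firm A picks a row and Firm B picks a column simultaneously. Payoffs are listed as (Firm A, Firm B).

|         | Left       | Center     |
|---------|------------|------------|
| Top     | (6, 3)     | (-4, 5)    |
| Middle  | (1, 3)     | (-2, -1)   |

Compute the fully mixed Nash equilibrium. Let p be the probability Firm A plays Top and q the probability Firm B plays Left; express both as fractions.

Each player's mixing probability is pinned down by making the *other* player indifferent.
Firm B indifferent between Left and Center: p·3 + (1−p)·3 = p·5 + (1−p)·(-1) ⟹ 3 + 0p = (-1) + 6p ⟹ p = 2/3.
Firm A indifferent between Top and Middle: q·6 + (1−q)·(-4) = q·1 + (1−q)·(-2) ⟹ (-4) + 10q = (-2) + 3q ⟹ q = 2/7.

p = 2/3, q = 2/7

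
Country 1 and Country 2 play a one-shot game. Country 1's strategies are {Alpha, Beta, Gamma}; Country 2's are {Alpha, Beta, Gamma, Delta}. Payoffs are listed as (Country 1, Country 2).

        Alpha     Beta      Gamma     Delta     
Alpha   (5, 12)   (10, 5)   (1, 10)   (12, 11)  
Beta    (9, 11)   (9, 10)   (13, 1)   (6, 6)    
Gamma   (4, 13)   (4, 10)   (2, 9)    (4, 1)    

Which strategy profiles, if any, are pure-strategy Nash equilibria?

Check mutual best responses: a cell is a NE iff neither player can gain by unilaterally deviating.
Country 1's best responses — vs Alpha: Beta (payoff 9); vs Beta: Alpha (payoff 10); vs Gamma: Beta (payoff 13); vs Delta: Alpha (payoff 12).
Country 2's best responses — vs Alpha: Alpha (payoff 12); vs Beta: Alpha (payoff 11); vs Gamma: Alpha (payoff 13).
The only mutual best response is (Beta, Alpha); neither player gains by switching there.

(Beta, Alpha)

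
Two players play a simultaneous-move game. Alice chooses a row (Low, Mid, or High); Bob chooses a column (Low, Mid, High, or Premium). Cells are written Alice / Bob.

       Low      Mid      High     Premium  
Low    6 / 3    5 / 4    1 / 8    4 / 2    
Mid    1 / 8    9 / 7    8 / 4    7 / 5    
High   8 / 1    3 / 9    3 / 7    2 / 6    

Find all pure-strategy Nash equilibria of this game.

There is no pure-strategy Nash equilibrium

A profile is a Nash equilibrium when each player is best-responding to the other.
Alice's best responses — vs Low: High (payoff 8); vs Mid: Mid (payoff 9); vs High: Mid (payoff 8); vs Premium: Mid (payoff 7).
Bob's best responses — vs Low: High (payoff 8); vs Mid: Low (payoff 8); vs High: Mid (payoff 9).
No cell has both players best-responding. For instance, Alice's best reply to High is Mid, but against Mid Bob prefers Low over High.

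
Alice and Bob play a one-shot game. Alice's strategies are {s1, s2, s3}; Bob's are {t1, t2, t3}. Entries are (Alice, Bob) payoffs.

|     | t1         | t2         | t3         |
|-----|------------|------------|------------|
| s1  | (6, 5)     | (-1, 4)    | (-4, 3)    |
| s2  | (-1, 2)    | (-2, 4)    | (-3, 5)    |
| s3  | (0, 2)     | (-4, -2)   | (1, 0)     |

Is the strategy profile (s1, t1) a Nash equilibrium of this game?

Holding Bob at t1: Alice gets 6 from s1, versus -1 from s2, 0 from s3. No profitable deviation for Alice.
Holding Alice at s1: Bob gets 5 from t1, versus 4 from t2, 3 from t3. No profitable deviation for Bob either.

Yes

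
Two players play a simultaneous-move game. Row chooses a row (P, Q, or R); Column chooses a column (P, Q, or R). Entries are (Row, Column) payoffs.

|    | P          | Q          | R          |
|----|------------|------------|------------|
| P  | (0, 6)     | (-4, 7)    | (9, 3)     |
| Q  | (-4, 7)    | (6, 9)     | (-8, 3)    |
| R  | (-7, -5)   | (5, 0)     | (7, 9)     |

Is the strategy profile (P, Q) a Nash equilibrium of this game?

No

Holding Column at Q: Row gets -4 from P but could get 6 by switching to Q. Row has a profitable deviation.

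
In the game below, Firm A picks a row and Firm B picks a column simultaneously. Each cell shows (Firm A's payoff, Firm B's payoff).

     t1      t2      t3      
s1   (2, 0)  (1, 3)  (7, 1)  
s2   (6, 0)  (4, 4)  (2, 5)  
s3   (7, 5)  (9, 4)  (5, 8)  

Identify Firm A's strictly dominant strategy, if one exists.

None

A strategy is strictly dominant if it gives Firm A a strictly higher payoff than every other strategy, against every choice by the opponent.
s1 is not dominant: against t1, s2 gives 6 > 2.
s2 is not dominant: against t1, s3 gives 7 > 6.
s3 is not dominant: against t3, s1 gives 7 > 5.
No single strategy is best against every opponent action.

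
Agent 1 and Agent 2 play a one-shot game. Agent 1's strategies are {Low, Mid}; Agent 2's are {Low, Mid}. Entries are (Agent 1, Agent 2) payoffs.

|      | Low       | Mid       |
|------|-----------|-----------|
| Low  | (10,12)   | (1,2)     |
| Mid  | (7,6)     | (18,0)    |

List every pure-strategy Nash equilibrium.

A profile is a Nash equilibrium when each player is best-responding to the other.
Agent 1's best responses — vs Low: Low (payoff 10); vs Mid: Mid (payoff 18).
Agent 2's best responses — vs Low: Low (payoff 12); vs Mid: Low (payoff 6).
The only mutual best response is (Low, Low); neither player gains by switching there.

(Low, Low)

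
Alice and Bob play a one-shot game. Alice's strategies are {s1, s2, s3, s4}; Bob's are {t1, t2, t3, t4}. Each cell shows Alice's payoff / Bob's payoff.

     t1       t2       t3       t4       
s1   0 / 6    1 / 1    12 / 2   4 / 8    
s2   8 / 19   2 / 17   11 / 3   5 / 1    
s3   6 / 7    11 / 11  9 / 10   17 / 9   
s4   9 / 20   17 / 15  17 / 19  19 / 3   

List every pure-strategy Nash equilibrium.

Check mutual best responses: a cell is a NE iff neither player can gain by unilaterally deviating.
Alice's best responses — vs t1: s4 (payoff 9); vs t2: s4 (payoff 17); vs t3: s4 (payoff 17); vs t4: s4 (payoff 19).
Bob's best responses — vs s1: t4 (payoff 8); vs s2: t1 (payoff 19); vs s3: t2 (payoff 11); vs s4: t1 (payoff 20).
The only mutual best response is (s4, t1); neither player gains by switching there.

(s4, t1)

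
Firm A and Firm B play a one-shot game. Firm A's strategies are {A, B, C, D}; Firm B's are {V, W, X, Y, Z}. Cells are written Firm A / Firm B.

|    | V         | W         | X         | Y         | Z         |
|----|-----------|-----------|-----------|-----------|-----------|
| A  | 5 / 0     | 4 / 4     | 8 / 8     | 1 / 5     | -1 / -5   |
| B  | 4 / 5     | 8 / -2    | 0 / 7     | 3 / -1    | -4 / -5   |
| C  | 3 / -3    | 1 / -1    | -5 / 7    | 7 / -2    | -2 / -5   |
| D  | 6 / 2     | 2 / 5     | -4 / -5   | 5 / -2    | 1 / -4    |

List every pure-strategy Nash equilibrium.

(A, X)

A profile is a Nash equilibrium when each player is best-responding to the other.
Firm A's best responses — vs V: D (payoff 6); vs W: B (payoff 8); vs X: A (payoff 8); vs Y: C (payoff 7); vs Z: D (payoff 1).
Firm B's best responses — vs A: X (payoff 8); vs B: X (payoff 7); vs C: X (payoff 7); vs D: W (payoff 5).
The only mutual best response is (A, X); neither player gains by switching there.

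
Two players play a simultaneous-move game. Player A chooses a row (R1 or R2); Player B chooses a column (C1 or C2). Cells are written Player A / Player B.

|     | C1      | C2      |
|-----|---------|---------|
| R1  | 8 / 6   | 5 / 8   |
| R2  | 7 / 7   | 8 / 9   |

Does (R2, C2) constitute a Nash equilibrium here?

Yes

Holding Player B at C2: Player A gets 8 from R2, versus 5 from R1. No profitable deviation for Player A.
Holding Player A at R2: Player B gets 9 from C2, versus 7 from C1. No profitable deviation for Player B either.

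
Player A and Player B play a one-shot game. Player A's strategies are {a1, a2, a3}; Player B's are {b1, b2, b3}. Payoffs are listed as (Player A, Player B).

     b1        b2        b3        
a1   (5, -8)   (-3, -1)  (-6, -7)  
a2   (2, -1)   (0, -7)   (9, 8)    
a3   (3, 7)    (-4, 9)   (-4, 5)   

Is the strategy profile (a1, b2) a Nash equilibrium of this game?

Holding Player B at b2: Player A gets -3 from a1 but could get 0 by switching to a2. Player A has a profitable deviation.

No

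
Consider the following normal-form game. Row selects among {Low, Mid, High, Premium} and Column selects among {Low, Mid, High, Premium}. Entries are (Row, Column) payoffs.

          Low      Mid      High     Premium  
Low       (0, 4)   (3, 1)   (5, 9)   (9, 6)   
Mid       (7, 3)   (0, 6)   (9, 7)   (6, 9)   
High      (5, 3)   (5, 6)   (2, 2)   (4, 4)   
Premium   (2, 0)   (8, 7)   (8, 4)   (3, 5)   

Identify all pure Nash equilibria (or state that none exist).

A profile is a Nash equilibrium when each player is best-responding to the other.
Row's best responses — vs Low: Mid (payoff 7); vs Mid: Premium (payoff 8); vs High: Mid (payoff 9); vs Premium: Low (payoff 9).
Column's best responses — vs Low: High (payoff 9); vs Mid: Premium (payoff 9); vs High: Mid (payoff 6); vs Premium: Mid (payoff 7).
The only mutual best response is (Premium, Mid); neither player gains by switching there.

(Premium, Mid)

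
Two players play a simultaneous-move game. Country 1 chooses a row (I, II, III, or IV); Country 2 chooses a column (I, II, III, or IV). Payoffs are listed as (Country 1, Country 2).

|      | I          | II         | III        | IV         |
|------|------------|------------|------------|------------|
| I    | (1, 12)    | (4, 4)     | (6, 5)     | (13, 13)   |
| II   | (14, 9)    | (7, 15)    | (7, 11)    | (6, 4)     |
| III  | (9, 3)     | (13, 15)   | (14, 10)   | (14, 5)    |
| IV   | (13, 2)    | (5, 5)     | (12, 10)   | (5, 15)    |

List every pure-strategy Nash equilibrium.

Find each player's best response to every opponent strategy; NE are the intersections.
Country 1's best responses — vs I: II (payoff 14); vs II: III (payoff 13); vs III: III (payoff 14); vs IV: III (payoff 14).
Country 2's best responses — vs I: IV (payoff 13); vs II: II (payoff 15); vs III: II (payoff 15); vs IV: IV (payoff 15).
The only mutual best response is (III, II); neither player gains by switching there.

(III, II)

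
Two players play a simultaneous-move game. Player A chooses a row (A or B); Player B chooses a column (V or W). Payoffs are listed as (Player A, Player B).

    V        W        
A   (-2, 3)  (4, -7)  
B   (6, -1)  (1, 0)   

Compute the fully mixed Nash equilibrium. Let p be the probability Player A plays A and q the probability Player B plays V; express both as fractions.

Each player's mixing probability is pinned down by making the *other* player indifferent.
Player B indifferent between V and W: p·3 + (1−p)·(-1) = p·(-7) + (1−p)·0 ⟹ (-1) + 4p = 0 + (-7)p ⟹ p = 1/11.
Player A indifferent between A and B: q·(-2) + (1−q)·4 = q·6 + (1−q)·1 ⟹ 4 + (-6)q = 1 + 5q ⟹ q = 3/11.

p = 1/11, q = 3/11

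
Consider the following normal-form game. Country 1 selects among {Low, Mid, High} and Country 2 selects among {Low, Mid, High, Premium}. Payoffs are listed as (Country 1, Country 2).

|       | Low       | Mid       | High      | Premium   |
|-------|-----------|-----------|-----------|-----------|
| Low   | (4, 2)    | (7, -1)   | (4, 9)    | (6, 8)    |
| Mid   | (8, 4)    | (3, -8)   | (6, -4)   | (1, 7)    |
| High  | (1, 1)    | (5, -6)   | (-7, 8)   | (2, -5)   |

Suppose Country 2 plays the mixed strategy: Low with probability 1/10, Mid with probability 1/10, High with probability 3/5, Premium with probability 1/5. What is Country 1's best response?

Mid

Compute Country 1's expected payoff from each pure strategy against the given mix.
Low: (1/10)·4 + (1/10)·7 + (3/5)·4 + (1/5)·6 = 47/10
Mid: (1/10)·8 + (1/10)·3 + (3/5)·6 + (1/5)·1 = 49/10
High: (1/10)·1 + (1/10)·5 + (3/5)·(-7) + (1/5)·2 = -16/5
Highest expected payoff is 49/10, from Mid.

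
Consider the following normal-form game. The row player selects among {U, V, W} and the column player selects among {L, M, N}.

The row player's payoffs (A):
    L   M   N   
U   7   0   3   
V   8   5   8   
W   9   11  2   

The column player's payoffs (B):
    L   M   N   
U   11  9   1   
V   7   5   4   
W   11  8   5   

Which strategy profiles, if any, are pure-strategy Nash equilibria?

(W, L)

Find each player's best response to every opponent strategy; NE are the intersections.
The row player's best responses — vs L: W (payoff 9); vs M: W (payoff 11); vs N: V (payoff 8).
The column player's best responses — vs U: L (payoff 11); vs V: L (payoff 7); vs W: L (payoff 11).
The only mutual best response is (W, L); neither player gains by switching there.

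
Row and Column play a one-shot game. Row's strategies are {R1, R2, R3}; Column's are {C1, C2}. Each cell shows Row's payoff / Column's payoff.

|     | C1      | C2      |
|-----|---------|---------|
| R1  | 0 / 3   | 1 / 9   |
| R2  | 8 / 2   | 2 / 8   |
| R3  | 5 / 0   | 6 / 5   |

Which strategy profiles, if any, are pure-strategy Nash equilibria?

(R3, C2)

Check mutual best responses: a cell is a NE iff neither player can gain by unilaterally deviating.
Row's best responses — vs C1: R2 (payoff 8); vs C2: R3 (payoff 6).
Column's best responses — vs R1: C2 (payoff 9); vs R2: C2 (payoff 8); vs R3: C2 (payoff 5).
The only mutual best response is (R3, C2); neither player gains by switching there.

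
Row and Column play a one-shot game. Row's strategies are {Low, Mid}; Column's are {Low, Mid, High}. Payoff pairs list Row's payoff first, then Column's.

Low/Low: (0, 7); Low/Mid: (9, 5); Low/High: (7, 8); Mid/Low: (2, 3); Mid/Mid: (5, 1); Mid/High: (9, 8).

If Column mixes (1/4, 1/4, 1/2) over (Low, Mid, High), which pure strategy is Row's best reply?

Compute Row's expected payoff from each pure strategy against the given mix.
Low: (1/4)·0 + (1/4)·9 + (1/2)·7 = 23/4
Mid: (1/4)·2 + (1/4)·5 + (1/2)·9 = 25/4
Highest expected payoff is 25/4, from Mid.

Mid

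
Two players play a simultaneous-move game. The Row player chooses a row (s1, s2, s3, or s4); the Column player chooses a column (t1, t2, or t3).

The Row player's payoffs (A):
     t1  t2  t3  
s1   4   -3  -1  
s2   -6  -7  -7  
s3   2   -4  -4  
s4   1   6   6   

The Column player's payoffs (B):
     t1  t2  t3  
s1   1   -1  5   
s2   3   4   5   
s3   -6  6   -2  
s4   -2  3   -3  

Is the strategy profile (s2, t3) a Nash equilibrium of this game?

Holding the Column player at t3: the Row player gets -7 from s2 but could get 6 by switching to s4. The Row player has a profitable deviation.

No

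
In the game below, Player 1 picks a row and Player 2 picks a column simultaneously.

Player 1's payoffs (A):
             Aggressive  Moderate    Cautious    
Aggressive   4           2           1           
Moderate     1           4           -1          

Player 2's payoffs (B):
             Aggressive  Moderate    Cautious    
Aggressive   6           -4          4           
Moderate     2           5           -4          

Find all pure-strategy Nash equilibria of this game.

(Aggressive, Aggressive) and (Moderate, Moderate)

Find each player's best response to every opponent strategy; NE are the intersections.
Player 1's best responses — vs Aggressive: Aggressive (payoff 4); vs Moderate: Moderate (payoff 4); vs Cautious: Aggressive (payoff 1).
Player 2's best responses — vs Aggressive: Aggressive (payoff 6); vs Moderate: Moderate (payoff 5).
Mutual best responses occur at (Aggressive, Aggressive) and (Moderate, Moderate); at each, neither player gains by switching.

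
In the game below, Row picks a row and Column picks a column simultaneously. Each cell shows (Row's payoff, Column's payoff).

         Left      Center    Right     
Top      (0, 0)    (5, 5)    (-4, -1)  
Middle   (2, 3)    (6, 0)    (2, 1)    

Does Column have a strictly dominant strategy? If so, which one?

No strictly dominant strategy

Check whether one of Column's strategies beats all alternatives regardless of what the opponent does.
Left is not dominant: against Top, Center gives 5 > 0.
Center is not dominant: against Middle, Left gives 3 > 0.
Right is not dominant: against Top, Left gives 0 > -1.
No single strategy is best against every opponent action.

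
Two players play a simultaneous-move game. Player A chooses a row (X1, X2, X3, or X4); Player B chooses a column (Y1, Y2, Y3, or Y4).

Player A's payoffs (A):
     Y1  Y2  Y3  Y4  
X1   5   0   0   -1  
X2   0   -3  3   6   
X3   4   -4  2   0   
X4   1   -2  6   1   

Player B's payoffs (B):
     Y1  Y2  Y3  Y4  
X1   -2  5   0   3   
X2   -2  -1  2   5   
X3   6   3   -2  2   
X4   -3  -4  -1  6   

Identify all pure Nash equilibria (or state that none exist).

(X1, Y2) and (X2, Y4)

Check mutual best responses: a cell is a NE iff neither player can gain by unilaterally deviating.
Player A's best responses — vs Y1: X1 (payoff 5); vs Y2: X1 (payoff 0); vs Y3: X4 (payoff 6); vs Y4: X2 (payoff 6).
Player B's best responses — vs X1: Y2 (payoff 5); vs X2: Y4 (payoff 5); vs X3: Y1 (payoff 6); vs X4: Y4 (payoff 6).
Mutual best responses occur at (X1, Y2) and (X2, Y4); at each, neither player gains by switching.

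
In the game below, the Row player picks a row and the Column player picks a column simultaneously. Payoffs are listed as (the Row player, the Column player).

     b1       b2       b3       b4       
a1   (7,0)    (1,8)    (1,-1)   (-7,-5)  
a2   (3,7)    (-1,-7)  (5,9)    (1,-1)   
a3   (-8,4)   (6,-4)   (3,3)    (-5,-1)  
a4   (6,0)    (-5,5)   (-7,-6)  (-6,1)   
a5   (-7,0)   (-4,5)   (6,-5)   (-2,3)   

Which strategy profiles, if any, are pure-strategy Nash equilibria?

A profile is a Nash equilibrium when each player is best-responding to the other.
The Row player's best responses — vs b1: a1 (payoff 7); vs b2: a3 (payoff 6); vs b3: a5 (payoff 6); vs b4: a2 (payoff 1).
The Column player's best responses — vs a1: b2 (payoff 8); vs a2: b3 (payoff 9); vs a3: b1 (payoff 4); vs a4: b2 (payoff 5); vs a5: b2 (payoff 5).
No cell has both players best-responding. For instance, the Row player's best reply to b3 is a5, but against a5 the Column player prefers b2 over b3.

None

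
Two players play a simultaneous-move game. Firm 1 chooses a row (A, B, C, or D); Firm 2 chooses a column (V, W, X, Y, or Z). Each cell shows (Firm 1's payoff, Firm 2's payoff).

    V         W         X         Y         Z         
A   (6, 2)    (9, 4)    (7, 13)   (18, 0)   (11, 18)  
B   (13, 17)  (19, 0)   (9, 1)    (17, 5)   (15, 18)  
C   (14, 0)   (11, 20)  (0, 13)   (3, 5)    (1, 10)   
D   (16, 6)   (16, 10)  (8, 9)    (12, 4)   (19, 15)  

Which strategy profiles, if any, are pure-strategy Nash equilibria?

(D, Z)

Find each player's best response to every opponent strategy; NE are the intersections.
Firm 1's best responses — vs V: D (payoff 16); vs W: B (payoff 19); vs X: B (payoff 9); vs Y: A (payoff 18); vs Z: D (payoff 19).
Firm 2's best responses — vs A: Z (payoff 18); vs B: Z (payoff 18); vs C: W (payoff 20); vs D: Z (payoff 15).
The only mutual best response is (D, Z); neither player gains by switching there.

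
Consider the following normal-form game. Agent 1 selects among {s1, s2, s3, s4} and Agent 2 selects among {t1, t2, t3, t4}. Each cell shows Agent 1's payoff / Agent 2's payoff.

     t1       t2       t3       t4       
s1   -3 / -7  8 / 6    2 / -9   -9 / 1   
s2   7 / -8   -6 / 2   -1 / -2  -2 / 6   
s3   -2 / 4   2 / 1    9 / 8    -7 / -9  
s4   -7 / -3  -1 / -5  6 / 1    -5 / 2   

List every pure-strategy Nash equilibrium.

(s1, t2), (s2, t4), and (s3, t3)

Find each player's best response to every opponent strategy; NE are the intersections.
Agent 1's best responses — vs t1: s2 (payoff 7); vs t2: s1 (payoff 8); vs t3: s3 (payoff 9); vs t4: s2 (payoff -2).
Agent 2's best responses — vs s1: t2 (payoff 6); vs s2: t4 (payoff 6); vs s3: t3 (payoff 8); vs s4: t4 (payoff 2).
Mutual best responses occur at (s1, t2), (s2, t4), and (s3, t3); at each, neither player gains by switching.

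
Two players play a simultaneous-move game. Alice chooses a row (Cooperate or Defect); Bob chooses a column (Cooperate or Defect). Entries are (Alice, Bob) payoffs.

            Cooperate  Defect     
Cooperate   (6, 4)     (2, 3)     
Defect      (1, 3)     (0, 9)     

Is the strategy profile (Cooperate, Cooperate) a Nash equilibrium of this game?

Holding Bob at Cooperate: Alice gets 6 from Cooperate, versus 1 from Defect. No profitable deviation for Alice.
Holding Alice at Cooperate: Bob gets 4 from Cooperate, versus 3 from Defect. No profitable deviation for Bob either.

Yes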